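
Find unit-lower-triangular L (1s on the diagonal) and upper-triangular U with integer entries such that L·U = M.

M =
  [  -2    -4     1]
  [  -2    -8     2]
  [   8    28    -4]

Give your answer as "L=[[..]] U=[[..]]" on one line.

  row1 -= 1·row0 → [0,-4,1]
  row2 -= -4·row0 → [0,12,0]
  row2 -= -3·row1 → [0,0,3]

L=[[1,0,0],[1,1,0],[-4,-3,1]] U=[[-2,-4,1],[0,-4,1],[0,0,3]]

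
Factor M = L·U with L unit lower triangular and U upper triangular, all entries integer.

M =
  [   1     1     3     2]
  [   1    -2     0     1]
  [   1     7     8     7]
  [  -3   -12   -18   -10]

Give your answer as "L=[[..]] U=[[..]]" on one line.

L=[[1,0,0,0],[1,1,0,0],[1,-2,1,0],[-3,3,0,1]] U=[[1,1,3,2],[0,-3,-3,-1],[0,0,-1,3],[0,0,0,-1]]

  R1 -= 1·R0 → [0,-3,-3,-1]
  R2 -= 1·R0 → [0,6,5,5]
  R3 -= -3·R0 → [0,-9,-9,-4]
  R2 -= -2·R1 → [0,0,-1,3]
  R3 -= 3·R1 → [0,0,0,-1]
  R3 -= 0·R2 → [0,0,0,-1]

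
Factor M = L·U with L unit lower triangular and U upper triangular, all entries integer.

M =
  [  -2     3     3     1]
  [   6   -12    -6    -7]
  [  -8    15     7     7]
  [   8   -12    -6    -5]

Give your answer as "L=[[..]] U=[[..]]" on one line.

L=[[1,0,0,0],[-3,1,0,0],[4,-1,1,0],[-4,0,-3,1]] U=[[-2,3,3,1],[0,-3,3,-4],[0,0,-2,-1],[0,0,0,-4]]

  r1 -= -3·r0 → [0,-3,3,-4]
  r2 -= 4·r0 → [0,3,-5,3]
  r3 -= -4·r0 → [0,0,6,-1]
  r2 -= -1·r1 → [0,0,-2,-1]
  r3 -= 0·r1 → [0,0,6,-1]
  r3 -= -3·r2 → [0,0,0,-4]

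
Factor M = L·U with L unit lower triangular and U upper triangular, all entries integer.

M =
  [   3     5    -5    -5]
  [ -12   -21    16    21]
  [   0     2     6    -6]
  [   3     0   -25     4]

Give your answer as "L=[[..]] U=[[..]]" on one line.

  R1 -= -4·R0 → [0,-1,-4,1]
  R2 -= 0·R0 → [0,2,6,-6]
  R3 -= 1·R0 → [0,-5,-20,9]
  R2 -= -2·R1 → [0,0,-2,-4]
  R3 -= 5·R1 → [0,0,0,4]
  R3 -= 0·R2 → [0,0,0,4]

L=[[1,0,0,0],[-4,1,0,0],[0,-2,1,0],[1,5,0,1]] U=[[3,5,-5,-5],[0,-1,-4,1],[0,0,-2,-4],[0,0,0,4]]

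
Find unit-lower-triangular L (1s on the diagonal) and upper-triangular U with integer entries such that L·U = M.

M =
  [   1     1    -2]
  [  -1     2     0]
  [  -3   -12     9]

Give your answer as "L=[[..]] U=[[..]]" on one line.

  row1 -= -1·row0 → [0,3,-2]
  row2 -= -3·row0 → [0,-9,3]
  row2 -= -3·row1 → [0,0,-3]

L=[[1,0,0],[-1,1,0],[-3,-3,1]] U=[[1,1,-2],[0,3,-2],[0,0,-3]]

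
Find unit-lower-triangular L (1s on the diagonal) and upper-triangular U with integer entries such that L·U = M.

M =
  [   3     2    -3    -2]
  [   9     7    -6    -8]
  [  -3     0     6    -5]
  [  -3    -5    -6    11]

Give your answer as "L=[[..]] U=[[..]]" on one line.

  R1 -= 3·R0 → [0,1,3,-2]
  R2 -= -1·R0 → [0,2,3,-7]
  R3 -= -1·R0 → [0,-3,-9,9]
  R2 -= 2·R1 → [0,0,-3,-3]
  R3 -= -3·R1 → [0,0,0,3]
  R3 -= 0·R2 → [0,0,0,3]

L=[[1,0,0,0],[3,1,0,0],[-1,2,1,0],[-1,-3,0,1]] U=[[3,2,-3,-2],[0,1,3,-2],[0,0,-3,-3],[0,0,0,3]]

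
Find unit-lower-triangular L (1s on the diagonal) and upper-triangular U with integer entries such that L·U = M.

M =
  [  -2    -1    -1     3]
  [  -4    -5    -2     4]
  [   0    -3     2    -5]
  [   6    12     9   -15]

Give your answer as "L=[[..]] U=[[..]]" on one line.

L=[[1,0,0,0],[2,1,0,0],[0,1,1,0],[-3,-3,3,1]] U=[[-2,-1,-1,3],[0,-3,0,-2],[0,0,2,-3],[0,0,0,-3]]

  r1 -= 2·r0 → [0,-3,0,-2]
  r2 -= 0·r0 → [0,-3,2,-5]
  r3 -= -3·r0 → [0,9,6,-6]
  r2 -= 1·r1 → [0,0,2,-3]
  r3 -= -3·r1 → [0,0,6,-12]
  r3 -= 3·r2 → [0,0,0,-3]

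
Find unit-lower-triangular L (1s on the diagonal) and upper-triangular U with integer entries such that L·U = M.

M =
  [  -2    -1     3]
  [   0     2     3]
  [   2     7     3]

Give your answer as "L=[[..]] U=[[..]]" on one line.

L=[[1,0,0],[0,1,0],[-1,3,1]] U=[[-2,-1,3],[0,2,3],[0,0,-3]]

  row1 -= 0·row0 → [0,2,3]
  row2 -= -1·row0 → [0,6,6]
  row2 -= 3·row1 → [0,0,-3]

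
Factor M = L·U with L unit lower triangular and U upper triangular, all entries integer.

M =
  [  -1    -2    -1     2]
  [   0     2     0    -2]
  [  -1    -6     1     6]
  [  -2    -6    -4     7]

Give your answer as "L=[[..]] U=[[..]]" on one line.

L=[[1,0,0,0],[0,1,0,0],[1,-2,1,0],[2,-1,-1,1]] U=[[-1,-2,-1,2],[0,2,0,-2],[0,0,2,0],[0,0,0,1]]

  R1 -= 0·R0 → [0,2,0,-2]
  R2 -= 1·R0 → [0,-4,2,4]
  R3 -= 2·R0 → [0,-2,-2,3]
  R2 -= -2·R1 → [0,0,2,0]
  R3 -= -1·R1 → [0,0,-2,1]
  R3 -= -1·R2 → [0,0,0,1]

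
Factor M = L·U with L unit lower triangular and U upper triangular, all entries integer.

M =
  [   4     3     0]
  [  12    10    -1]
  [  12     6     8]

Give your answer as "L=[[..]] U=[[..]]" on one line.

L=[[1,0,0],[3,1,0],[3,-3,1]] U=[[4,3,0],[0,1,-1],[0,0,5]]

  r1 -= 3·r0 → [0,1,-1]
  r2 -= 3·r0 → [0,-3,8]
  r2 -= -3·r1 → [0,0,5]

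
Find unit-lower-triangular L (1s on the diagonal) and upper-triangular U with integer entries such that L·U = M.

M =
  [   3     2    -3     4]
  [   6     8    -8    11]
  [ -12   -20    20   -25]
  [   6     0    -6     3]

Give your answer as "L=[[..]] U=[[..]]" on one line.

L=[[1,0,0,0],[2,1,0,0],[-4,-3,1,0],[2,-1,-1,1]] U=[[3,2,-3,4],[0,4,-2,3],[0,0,2,0],[0,0,0,-2]]

  row1 -= 2·row0 → [0,4,-2,3]
  row2 -= -4·row0 → [0,-12,8,-9]
  row3 -= 2·row0 → [0,-4,0,-5]
  row2 -= -3·row1 → [0,0,2,0]
  row3 -= -1·row1 → [0,0,-2,-2]
  row3 -= -1·row2 → [0,0,0,-2]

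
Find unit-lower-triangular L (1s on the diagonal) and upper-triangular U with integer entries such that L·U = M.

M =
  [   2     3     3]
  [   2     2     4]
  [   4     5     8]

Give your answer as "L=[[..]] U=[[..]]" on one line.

  row1 -= 1·row0 → [0,-1,1]
  row2 -= 2·row0 → [0,-1,2]
  row2 -= 1·row1 → [0,0,1]

L=[[1,0,0],[1,1,0],[2,1,1]] U=[[2,3,3],[0,-1,1],[0,0,1]]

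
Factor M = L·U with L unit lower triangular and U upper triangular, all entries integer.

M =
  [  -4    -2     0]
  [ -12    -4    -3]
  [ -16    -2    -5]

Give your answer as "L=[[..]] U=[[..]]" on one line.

L=[[1,0,0],[3,1,0],[4,3,1]] U=[[-4,-2,0],[0,2,-3],[0,0,4]]

  row1 -= 3·row0 → [0,2,-3]
  row2 -= 4·row0 → [0,6,-5]
  row2 -= 3·row1 → [0,0,4]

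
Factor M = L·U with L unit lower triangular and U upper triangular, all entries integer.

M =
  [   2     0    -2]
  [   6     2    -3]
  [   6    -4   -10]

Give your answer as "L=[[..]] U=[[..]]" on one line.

L=[[1,0,0],[3,1,0],[3,-2,1]] U=[[2,0,-2],[0,2,3],[0,0,2]]

  R1 -= 3·R0 → [0,2,3]
  R2 -= 3·R0 → [0,-4,-4]
  R2 -= -2·R1 → [0,0,2]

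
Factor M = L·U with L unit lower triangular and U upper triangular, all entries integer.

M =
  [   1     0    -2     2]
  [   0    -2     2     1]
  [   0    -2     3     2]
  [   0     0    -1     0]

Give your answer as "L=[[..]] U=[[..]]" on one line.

L=[[1,0,0,0],[0,1,0,0],[0,1,1,0],[0,0,-1,1]] U=[[1,0,-2,2],[0,-2,2,1],[0,0,1,1],[0,0,0,1]]

  R1 -= 0·R0 → [0,-2,2,1]
  R2 -= 0·R0 → [0,-2,3,2]
  R3 -= 0·R0 → [0,0,-1,0]
  R2 -= 1·R1 → [0,0,1,1]
  R3 -= 0·R1 → [0,0,-1,0]
  R3 -= -1·R2 → [0,0,0,1]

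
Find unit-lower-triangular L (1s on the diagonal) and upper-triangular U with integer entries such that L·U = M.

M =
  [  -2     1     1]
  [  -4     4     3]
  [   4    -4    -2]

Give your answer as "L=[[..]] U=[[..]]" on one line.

L=[[1,0,0],[2,1,0],[-2,-1,1]] U=[[-2,1,1],[0,2,1],[0,0,1]]

  r1 -= 2·r0 → [0,2,1]
  r2 -= -2·r0 → [0,-2,0]
  r2 -= -1·r1 → [0,0,1]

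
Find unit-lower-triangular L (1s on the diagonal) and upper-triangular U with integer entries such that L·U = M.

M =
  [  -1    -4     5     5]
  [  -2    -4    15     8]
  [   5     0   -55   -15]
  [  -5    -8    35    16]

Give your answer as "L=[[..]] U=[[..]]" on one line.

  R1 -= 2·R0 → [0,4,5,-2]
  R2 -= -5·R0 → [0,-20,-30,10]
  R3 -= 5·R0 → [0,12,10,-9]
  R2 -= -5·R1 → [0,0,-5,0]
  R3 -= 3·R1 → [0,0,-5,-3]
  R3 -= 1·R2 → [0,0,0,-3]

L=[[1,0,0,0],[2,1,0,0],[-5,-5,1,0],[5,3,1,1]] U=[[-1,-4,5,5],[0,4,5,-2],[0,0,-5,0],[0,0,0,-3]]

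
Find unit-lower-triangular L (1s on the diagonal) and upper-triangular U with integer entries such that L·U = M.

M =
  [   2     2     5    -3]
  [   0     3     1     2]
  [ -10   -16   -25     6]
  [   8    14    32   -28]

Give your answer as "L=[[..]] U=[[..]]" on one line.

L=[[1,0,0,0],[0,1,0,0],[-5,-2,1,0],[4,2,5,1]] U=[[2,2,5,-3],[0,3,1,2],[0,0,2,-5],[0,0,0,5]]

  row1 -= 0·row0 → [0,3,1,2]
  row2 -= -5·row0 → [0,-6,0,-9]
  row3 -= 4·row0 → [0,6,12,-16]
  row2 -= -2·row1 → [0,0,2,-5]
  row3 -= 2·row1 → [0,0,10,-20]
  row3 -= 5·row2 → [0,0,0,5]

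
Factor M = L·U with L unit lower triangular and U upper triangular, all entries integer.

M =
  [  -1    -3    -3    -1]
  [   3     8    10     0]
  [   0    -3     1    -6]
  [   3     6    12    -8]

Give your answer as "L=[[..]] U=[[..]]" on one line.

  row1 -= -3·row0 → [0,-1,1,-3]
  row2 -= 0·row0 → [0,-3,1,-6]
  row3 -= -3·row0 → [0,-3,3,-11]
  row2 -= 3·row1 → [0,0,-2,3]
  row3 -= 3·row1 → [0,0,0,-2]
  row3 -= 0·row2 → [0,0,0,-2]

L=[[1,0,0,0],[-3,1,0,0],[0,3,1,0],[-3,3,0,1]] U=[[-1,-3,-3,-1],[0,-1,1,-3],[0,0,-2,3],[0,0,0,-2]]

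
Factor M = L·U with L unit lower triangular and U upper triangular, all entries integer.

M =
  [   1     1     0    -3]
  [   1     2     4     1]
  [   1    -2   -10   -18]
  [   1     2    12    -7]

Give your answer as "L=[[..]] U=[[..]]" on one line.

  row1 -= 1·row0 → [0,1,4,4]
  row2 -= 1·row0 → [0,-3,-10,-15]
  row3 -= 1·row0 → [0,1,12,-4]
  row2 -= -3·row1 → [0,0,2,-3]
  row3 -= 1·row1 → [0,0,8,-8]
  row3 -= 4·row2 → [0,0,0,4]

L=[[1,0,0,0],[1,1,0,0],[1,-3,1,0],[1,1,4,1]] U=[[1,1,0,-3],[0,1,4,4],[0,0,2,-3],[0,0,0,4]]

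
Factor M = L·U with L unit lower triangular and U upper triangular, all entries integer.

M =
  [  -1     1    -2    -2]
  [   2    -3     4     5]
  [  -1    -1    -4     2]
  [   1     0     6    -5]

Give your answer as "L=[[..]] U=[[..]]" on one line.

  row1 -= -2·row0 → [0,-1,0,1]
  row2 -= 1·row0 → [0,-2,-2,4]
  row3 -= -1·row0 → [0,1,4,-7]
  row2 -= 2·row1 → [0,0,-2,2]
  row3 -= -1·row1 → [0,0,4,-6]
  row3 -= -2·row2 → [0,0,0,-2]

L=[[1,0,0,0],[-2,1,0,0],[1,2,1,0],[-1,-1,-2,1]] U=[[-1,1,-2,-2],[0,-1,0,1],[0,0,-2,2],[0,0,0,-2]]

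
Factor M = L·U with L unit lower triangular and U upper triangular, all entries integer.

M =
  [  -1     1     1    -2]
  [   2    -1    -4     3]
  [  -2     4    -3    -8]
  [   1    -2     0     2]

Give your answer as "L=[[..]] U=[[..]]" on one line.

  R1 -= -2·R0 → [0,1,-2,-1]
  R2 -= 2·R0 → [0,2,-5,-4]
  R3 -= -1·R0 → [0,-1,1,0]
  R2 -= 2·R1 → [0,0,-1,-2]
  R3 -= -1·R1 → [0,0,-1,-1]
  R3 -= 1·R2 → [0,0,0,1]

L=[[1,0,0,0],[-2,1,0,0],[2,2,1,0],[-1,-1,1,1]] U=[[-1,1,1,-2],[0,1,-2,-1],[0,0,-1,-2],[0,0,0,1]]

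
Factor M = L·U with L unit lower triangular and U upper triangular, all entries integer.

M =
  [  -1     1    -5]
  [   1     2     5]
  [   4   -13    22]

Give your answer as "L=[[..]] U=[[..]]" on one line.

  R1 -= -1·R0 → [0,3,0]
  R2 -= -4·R0 → [0,-9,2]
  R2 -= -3·R1 → [0,0,2]

L=[[1,0,0],[-1,1,0],[-4,-3,1]] U=[[-1,1,-5],[0,3,0],[0,0,2]]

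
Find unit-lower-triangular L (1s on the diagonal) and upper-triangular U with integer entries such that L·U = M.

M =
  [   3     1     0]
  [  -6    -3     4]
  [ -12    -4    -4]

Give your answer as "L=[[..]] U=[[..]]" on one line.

L=[[1,0,0],[-2,1,0],[-4,0,1]] U=[[3,1,0],[0,-1,4],[0,0,-4]]

  r1 -= -2·r0 → [0,-1,4]
  r2 -= -4·r0 → [0,0,-4]
  r2 -= 0·r1 → [0,0,-4]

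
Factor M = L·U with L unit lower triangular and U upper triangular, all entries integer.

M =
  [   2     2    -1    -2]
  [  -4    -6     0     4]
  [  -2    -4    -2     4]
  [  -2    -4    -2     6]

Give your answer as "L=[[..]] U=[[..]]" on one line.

  r1 -= -2·r0 → [0,-2,-2,0]
  r2 -= -1·r0 → [0,-2,-3,2]
  r3 -= -1·r0 → [0,-2,-3,4]
  r2 -= 1·r1 → [0,0,-1,2]
  r3 -= 1·r1 → [0,0,-1,4]
  r3 -= 1·r2 → [0,0,0,2]

L=[[1,0,0,0],[-2,1,0,0],[-1,1,1,0],[-1,1,1,1]] U=[[2,2,-1,-2],[0,-2,-2,0],[0,0,-1,2],[0,0,0,2]]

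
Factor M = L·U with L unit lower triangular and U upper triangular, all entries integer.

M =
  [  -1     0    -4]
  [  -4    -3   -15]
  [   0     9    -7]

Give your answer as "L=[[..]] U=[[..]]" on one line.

  row1 -= 4·row0 → [0,-3,1]
  row2 -= 0·row0 → [0,9,-7]
  row2 -= -3·row1 → [0,0,-4]

L=[[1,0,0],[4,1,0],[0,-3,1]] U=[[-1,0,-4],[0,-3,1],[0,0,-4]]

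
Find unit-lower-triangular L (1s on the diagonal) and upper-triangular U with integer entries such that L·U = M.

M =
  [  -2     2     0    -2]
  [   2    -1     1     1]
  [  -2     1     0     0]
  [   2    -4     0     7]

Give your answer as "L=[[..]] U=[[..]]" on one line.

L=[[1,0,0,0],[-1,1,0,0],[1,-1,1,0],[-1,-2,2,1]] U=[[-2,2,0,-2],[0,1,1,-1],[0,0,1,1],[0,0,0,1]]

  R1 -= -1·R0 → [0,1,1,-1]
  R2 -= 1·R0 → [0,-1,0,2]
  R3 -= -1·R0 → [0,-2,0,5]
  R2 -= -1·R1 → [0,0,1,1]
  R3 -= -2·R1 → [0,0,2,3]
  R3 -= 2·R2 → [0,0,0,1]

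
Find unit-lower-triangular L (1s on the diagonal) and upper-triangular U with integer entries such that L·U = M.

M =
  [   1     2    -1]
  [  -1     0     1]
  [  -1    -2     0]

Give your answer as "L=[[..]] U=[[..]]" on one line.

  R1 -= -1·R0 → [0,2,0]
  R2 -= -1·R0 → [0,0,-1]
  R2 -= 0·R1 → [0,0,-1]

L=[[1,0,0],[-1,1,0],[-1,0,1]] U=[[1,2,-1],[0,2,0],[0,0,-1]]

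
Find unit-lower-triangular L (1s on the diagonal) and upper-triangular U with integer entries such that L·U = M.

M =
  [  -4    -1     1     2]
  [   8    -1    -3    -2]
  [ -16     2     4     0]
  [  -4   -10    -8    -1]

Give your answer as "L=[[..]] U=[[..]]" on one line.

L=[[1,0,0,0],[-2,1,0,0],[4,-2,1,0],[1,3,3,1]] U=[[-4,-1,1,2],[0,-3,-1,2],[0,0,-2,-4],[0,0,0,3]]

  r1 -= -2·r0 → [0,-3,-1,2]
  r2 -= 4·r0 → [0,6,0,-8]
  r3 -= 1·r0 → [0,-9,-9,-3]
  r2 -= -2·r1 → [0,0,-2,-4]
  r3 -= 3·r1 → [0,0,-6,-9]
  r3 -= 3·r2 → [0,0,0,3]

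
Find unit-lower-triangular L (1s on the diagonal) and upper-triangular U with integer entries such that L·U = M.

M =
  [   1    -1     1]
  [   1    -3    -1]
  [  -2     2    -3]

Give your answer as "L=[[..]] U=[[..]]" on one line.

L=[[1,0,0],[1,1,0],[-2,0,1]] U=[[1,-1,1],[0,-2,-2],[0,0,-1]]

  r1 -= 1·r0 → [0,-2,-2]
  r2 -= -2·r0 → [0,0,-1]
  r2 -= 0·r1 → [0,0,-1]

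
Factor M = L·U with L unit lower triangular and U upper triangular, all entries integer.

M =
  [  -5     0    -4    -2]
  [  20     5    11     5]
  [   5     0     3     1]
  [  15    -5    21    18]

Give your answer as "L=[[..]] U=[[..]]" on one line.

L=[[1,0,0,0],[-4,1,0,0],[-1,0,1,0],[-3,-1,-4,1]] U=[[-5,0,-4,-2],[0,5,-5,-3],[0,0,-1,-1],[0,0,0,5]]

  r1 -= -4·r0 → [0,5,-5,-3]
  r2 -= -1·r0 → [0,0,-1,-1]
  r3 -= -3·r0 → [0,-5,9,12]
  r2 -= 0·r1 → [0,0,-1,-1]
  r3 -= -1·r1 → [0,0,4,9]
  r3 -= -4·r2 → [0,0,0,5]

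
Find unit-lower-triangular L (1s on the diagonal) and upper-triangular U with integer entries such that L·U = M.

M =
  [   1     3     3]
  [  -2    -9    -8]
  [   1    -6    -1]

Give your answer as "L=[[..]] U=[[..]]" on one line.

L=[[1,0,0],[-2,1,0],[1,3,1]] U=[[1,3,3],[0,-3,-2],[0,0,2]]

  r1 -= -2·r0 → [0,-3,-2]
  r2 -= 1·r0 → [0,-9,-4]
  r2 -= 3·r1 → [0,0,2]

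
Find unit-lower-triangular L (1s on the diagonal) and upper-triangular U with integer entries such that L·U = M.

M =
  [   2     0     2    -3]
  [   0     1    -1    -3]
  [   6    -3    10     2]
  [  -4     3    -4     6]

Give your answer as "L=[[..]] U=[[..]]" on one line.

  row1 -= 0·row0 → [0,1,-1,-3]
  row2 -= 3·row0 → [0,-3,4,11]
  row3 -= -2·row0 → [0,3,0,0]
  row2 -= -3·row1 → [0,0,1,2]
  row3 -= 3·row1 → [0,0,3,9]
  row3 -= 3·row2 → [0,0,0,3]

L=[[1,0,0,0],[0,1,0,0],[3,-3,1,0],[-2,3,3,1]] U=[[2,0,2,-3],[0,1,-1,-3],[0,0,1,2],[0,0,0,3]]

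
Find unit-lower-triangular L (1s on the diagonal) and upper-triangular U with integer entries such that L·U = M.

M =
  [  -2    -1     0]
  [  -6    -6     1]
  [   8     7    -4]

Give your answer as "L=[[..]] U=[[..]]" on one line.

  R1 -= 3·R0 → [0,-3,1]
  R2 -= -4·R0 → [0,3,-4]
  R2 -= -1·R1 → [0,0,-3]

L=[[1,0,0],[3,1,0],[-4,-1,1]] U=[[-2,-1,0],[0,-3,1],[0,0,-3]]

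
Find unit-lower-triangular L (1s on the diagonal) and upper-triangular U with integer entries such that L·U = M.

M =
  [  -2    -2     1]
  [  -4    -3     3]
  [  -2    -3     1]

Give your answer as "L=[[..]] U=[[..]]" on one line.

L=[[1,0,0],[2,1,0],[1,-1,1]] U=[[-2,-2,1],[0,1,1],[0,0,1]]

  r1 -= 2·r0 → [0,1,1]
  r2 -= 1·r0 → [0,-1,0]
  r2 -= -1·r1 → [0,0,1]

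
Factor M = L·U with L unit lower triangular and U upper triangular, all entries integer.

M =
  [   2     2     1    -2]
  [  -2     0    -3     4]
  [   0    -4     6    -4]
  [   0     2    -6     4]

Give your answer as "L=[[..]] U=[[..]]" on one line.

L=[[1,0,0,0],[-1,1,0,0],[0,-2,1,0],[0,1,-2,1]] U=[[2,2,1,-2],[0,2,-2,2],[0,0,2,0],[0,0,0,2]]

  R1 -= -1·R0 → [0,2,-2,2]
  R2 -= 0·R0 → [0,-4,6,-4]
  R3 -= 0·R0 → [0,2,-6,4]
  R2 -= -2·R1 → [0,0,2,0]
  R3 -= 1·R1 → [0,0,-4,2]
  R3 -= -2·R2 → [0,0,0,2]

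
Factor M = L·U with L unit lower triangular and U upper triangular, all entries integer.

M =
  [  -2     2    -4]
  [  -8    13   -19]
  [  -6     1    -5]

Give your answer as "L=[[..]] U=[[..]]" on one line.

  R1 -= 4·R0 → [0,5,-3]
  R2 -= 3·R0 → [0,-5,7]
  R2 -= -1·R1 → [0,0,4]

L=[[1,0,0],[4,1,0],[3,-1,1]] U=[[-2,2,-4],[0,5,-3],[0,0,4]]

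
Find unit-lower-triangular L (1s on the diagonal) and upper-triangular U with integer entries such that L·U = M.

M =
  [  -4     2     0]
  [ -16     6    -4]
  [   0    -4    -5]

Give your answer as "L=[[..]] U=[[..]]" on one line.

  row1 -= 4·row0 → [0,-2,-4]
  row2 -= 0·row0 → [0,-4,-5]
  row2 -= 2·row1 → [0,0,3]

L=[[1,0,0],[4,1,0],[0,2,1]] U=[[-4,2,0],[0,-2,-4],[0,0,3]]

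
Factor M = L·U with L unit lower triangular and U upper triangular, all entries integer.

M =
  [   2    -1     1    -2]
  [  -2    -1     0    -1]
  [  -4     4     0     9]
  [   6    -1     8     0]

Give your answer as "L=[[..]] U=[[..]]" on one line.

L=[[1,0,0,0],[-1,1,0,0],[-2,-1,1,0],[3,-1,2,1]] U=[[2,-1,1,-2],[0,-2,1,-3],[0,0,3,2],[0,0,0,-1]]

  R1 -= -1·R0 → [0,-2,1,-3]
  R2 -= -2·R0 → [0,2,2,5]
  R3 -= 3·R0 → [0,2,5,6]
  R2 -= -1·R1 → [0,0,3,2]
  R3 -= -1·R1 → [0,0,6,3]
  R3 -= 2·R2 → [0,0,0,-1]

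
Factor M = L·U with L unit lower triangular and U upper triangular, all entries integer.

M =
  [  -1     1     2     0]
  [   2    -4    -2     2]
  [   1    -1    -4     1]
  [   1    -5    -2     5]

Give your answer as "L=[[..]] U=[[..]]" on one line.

L=[[1,0,0,0],[-2,1,0,0],[-1,0,1,0],[-1,2,2,1]] U=[[-1,1,2,0],[0,-2,2,2],[0,0,-2,1],[0,0,0,-1]]

  row1 -= -2·row0 → [0,-2,2,2]
  row2 -= -1·row0 → [0,0,-2,1]
  row3 -= -1·row0 → [0,-4,0,5]
  row2 -= 0·row1 → [0,0,-2,1]
  row3 -= 2·row1 → [0,0,-4,1]
  row3 -= 2·row2 → [0,0,0,-1]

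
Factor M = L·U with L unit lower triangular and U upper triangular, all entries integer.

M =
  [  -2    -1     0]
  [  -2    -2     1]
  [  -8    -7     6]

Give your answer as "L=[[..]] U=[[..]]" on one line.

  r1 -= 1·r0 → [0,-1,1]
  r2 -= 4·r0 → [0,-3,6]
  r2 -= 3·r1 → [0,0,3]

L=[[1,0,0],[1,1,0],[4,3,1]] U=[[-2,-1,0],[0,-1,1],[0,0,3]]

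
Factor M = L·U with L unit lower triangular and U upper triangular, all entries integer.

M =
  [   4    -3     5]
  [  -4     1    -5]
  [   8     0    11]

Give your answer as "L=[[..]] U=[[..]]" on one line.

L=[[1,0,0],[-1,1,0],[2,-3,1]] U=[[4,-3,5],[0,-2,0],[0,0,1]]

  R1 -= -1·R0 → [0,-2,0]
  R2 -= 2·R0 → [0,6,1]
  R2 -= -3·R1 → [0,0,1]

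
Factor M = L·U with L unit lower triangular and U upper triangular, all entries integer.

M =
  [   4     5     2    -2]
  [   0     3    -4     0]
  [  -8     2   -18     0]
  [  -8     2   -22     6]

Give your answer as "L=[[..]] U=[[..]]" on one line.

L=[[1,0,0,0],[0,1,0,0],[-2,4,1,0],[-2,4,-1,1]] U=[[4,5,2,-2],[0,3,-4,0],[0,0,2,-4],[0,0,0,-2]]

  row1 -= 0·row0 → [0,3,-4,0]
  row2 -= -2·row0 → [0,12,-14,-4]
  row3 -= -2·row0 → [0,12,-18,2]
  row2 -= 4·row1 → [0,0,2,-4]
  row3 -= 4·row1 → [0,0,-2,2]
  row3 -= -1·row2 → [0,0,0,-2]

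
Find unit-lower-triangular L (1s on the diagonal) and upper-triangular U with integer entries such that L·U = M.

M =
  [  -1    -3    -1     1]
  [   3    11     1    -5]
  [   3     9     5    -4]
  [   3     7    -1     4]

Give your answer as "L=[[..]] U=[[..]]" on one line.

  r1 -= -3·r0 → [0,2,-2,-2]
  r2 -= -3·r0 → [0,0,2,-1]
  r3 -= -3·r0 → [0,-2,-4,7]
  r2 -= 0·r1 → [0,0,2,-1]
  r3 -= -1·r1 → [0,0,-6,5]
  r3 -= -3·r2 → [0,0,0,2]

L=[[1,0,0,0],[-3,1,0,0],[-3,0,1,0],[-3,-1,-3,1]] U=[[-1,-3,-1,1],[0,2,-2,-2],[0,0,2,-1],[0,0,0,2]]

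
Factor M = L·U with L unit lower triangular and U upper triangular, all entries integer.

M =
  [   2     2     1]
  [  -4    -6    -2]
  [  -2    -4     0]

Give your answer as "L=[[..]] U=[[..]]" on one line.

L=[[1,0,0],[-2,1,0],[-1,1,1]] U=[[2,2,1],[0,-2,0],[0,0,1]]

  R1 -= -2·R0 → [0,-2,0]
  R2 -= -1·R0 → [0,-2,1]
  R2 -= 1·R1 → [0,0,1]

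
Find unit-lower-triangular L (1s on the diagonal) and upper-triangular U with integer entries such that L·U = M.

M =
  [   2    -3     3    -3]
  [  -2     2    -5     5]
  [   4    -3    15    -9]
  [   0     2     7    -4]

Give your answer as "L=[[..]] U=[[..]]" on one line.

  R1 -= -1·R0 → [0,-1,-2,2]
  R2 -= 2·R0 → [0,3,9,-3]
  R3 -= 0·R0 → [0,2,7,-4]
  R2 -= -3·R1 → [0,0,3,3]
  R3 -= -2·R1 → [0,0,3,0]
  R3 -= 1·R2 → [0,0,0,-3]

L=[[1,0,0,0],[-1,1,0,0],[2,-3,1,0],[0,-2,1,1]] U=[[2,-3,3,-3],[0,-1,-2,2],[0,0,3,3],[0,0,0,-3]]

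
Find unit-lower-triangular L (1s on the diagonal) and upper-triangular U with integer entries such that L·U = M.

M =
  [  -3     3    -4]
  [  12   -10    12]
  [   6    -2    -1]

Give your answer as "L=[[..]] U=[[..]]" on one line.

L=[[1,0,0],[-4,1,0],[-2,2,1]] U=[[-3,3,-4],[0,2,-4],[0,0,-1]]

  R1 -= -4·R0 → [0,2,-4]
  R2 -= -2·R0 → [0,4,-9]
  R2 -= 2·R1 → [0,0,-1]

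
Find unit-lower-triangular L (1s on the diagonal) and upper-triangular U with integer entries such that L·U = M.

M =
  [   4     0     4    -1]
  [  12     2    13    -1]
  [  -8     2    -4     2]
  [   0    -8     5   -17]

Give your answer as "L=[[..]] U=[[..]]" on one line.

  r1 -= 3·r0 → [0,2,1,2]
  r2 -= -2·r0 → [0,2,4,0]
  r3 -= 0·r0 → [0,-8,5,-17]
  r2 -= 1·r1 → [0,0,3,-2]
  r3 -= -4·r1 → [0,0,9,-9]
  r3 -= 3·r2 → [0,0,0,-3]

L=[[1,0,0,0],[3,1,0,0],[-2,1,1,0],[0,-4,3,1]] U=[[4,0,4,-1],[0,2,1,2],[0,0,3,-2],[0,0,0,-3]]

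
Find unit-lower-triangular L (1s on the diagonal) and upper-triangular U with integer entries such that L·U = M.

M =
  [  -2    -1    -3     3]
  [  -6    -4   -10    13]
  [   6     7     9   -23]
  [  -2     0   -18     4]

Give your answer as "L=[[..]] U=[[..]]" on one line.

L=[[1,0,0,0],[3,1,0,0],[-3,-4,1,0],[1,-1,4,1]] U=[[-2,-1,-3,3],[0,-1,-1,4],[0,0,-4,2],[0,0,0,-3]]

  r1 -= 3·r0 → [0,-1,-1,4]
  r2 -= -3·r0 → [0,4,0,-14]
  r3 -= 1·r0 → [0,1,-15,1]
  r2 -= -4·r1 → [0,0,-4,2]
  r3 -= -1·r1 → [0,0,-16,5]
  r3 -= 4·r2 → [0,0,0,-3]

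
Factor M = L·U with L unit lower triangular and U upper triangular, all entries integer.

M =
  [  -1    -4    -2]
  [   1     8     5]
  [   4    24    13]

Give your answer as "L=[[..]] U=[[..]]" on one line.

  R1 -= -1·R0 → [0,4,3]
  R2 -= -4·R0 → [0,8,5]
  R2 -= 2·R1 → [0,0,-1]

L=[[1,0,0],[-1,1,0],[-4,2,1]] U=[[-1,-4,-2],[0,4,3],[0,0,-1]]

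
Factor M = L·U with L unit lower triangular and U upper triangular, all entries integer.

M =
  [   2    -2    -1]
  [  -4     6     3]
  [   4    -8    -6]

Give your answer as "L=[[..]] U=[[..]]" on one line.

  r1 -= -2·r0 → [0,2,1]
  r2 -= 2·r0 → [0,-4,-4]
  r2 -= -2·r1 → [0,0,-2]

L=[[1,0,0],[-2,1,0],[2,-2,1]] U=[[2,-2,-1],[0,2,1],[0,0,-2]]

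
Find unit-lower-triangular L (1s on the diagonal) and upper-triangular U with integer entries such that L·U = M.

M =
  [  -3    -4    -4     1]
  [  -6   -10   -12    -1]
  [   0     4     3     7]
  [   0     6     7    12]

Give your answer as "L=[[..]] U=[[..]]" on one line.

  row1 -= 2·row0 → [0,-2,-4,-3]
  row2 -= 0·row0 → [0,4,3,7]
  row3 -= 0·row0 → [0,6,7,12]
  row2 -= -2·row1 → [0,0,-5,1]
  row3 -= -3·row1 → [0,0,-5,3]
  row3 -= 1·row2 → [0,0,0,2]

L=[[1,0,0,0],[2,1,0,0],[0,-2,1,0],[0,-3,1,1]] U=[[-3,-4,-4,1],[0,-2,-4,-3],[0,0,-5,1],[0,0,0,2]]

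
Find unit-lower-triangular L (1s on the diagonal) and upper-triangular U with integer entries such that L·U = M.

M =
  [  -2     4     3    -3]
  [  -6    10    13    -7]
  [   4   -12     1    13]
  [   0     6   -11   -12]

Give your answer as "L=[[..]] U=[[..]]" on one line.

L=[[1,0,0,0],[3,1,0,0],[-2,2,1,0],[0,-3,-1,1]] U=[[-2,4,3,-3],[0,-2,4,2],[0,0,-1,3],[0,0,0,-3]]

  r1 -= 3·r0 → [0,-2,4,2]
  r2 -= -2·r0 → [0,-4,7,7]
  r3 -= 0·r0 → [0,6,-11,-12]
  r2 -= 2·r1 → [0,0,-1,3]
  r3 -= -3·r1 → [0,0,1,-6]
  r3 -= -1·r2 → [0,0,0,-3]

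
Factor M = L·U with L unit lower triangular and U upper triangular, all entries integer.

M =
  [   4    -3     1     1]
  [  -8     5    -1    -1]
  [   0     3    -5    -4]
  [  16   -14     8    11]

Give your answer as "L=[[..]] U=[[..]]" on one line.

  r1 -= -2·r0 → [0,-1,1,1]
  r2 -= 0·r0 → [0,3,-5,-4]
  r3 -= 4·r0 → [0,-2,4,7]
  r2 -= -3·r1 → [0,0,-2,-1]
  r3 -= 2·r1 → [0,0,2,5]
  r3 -= -1·r2 → [0,0,0,4]

L=[[1,0,0,0],[-2,1,0,0],[0,-3,1,0],[4,2,-1,1]] U=[[4,-3,1,1],[0,-1,1,1],[0,0,-2,-1],[0,0,0,4]]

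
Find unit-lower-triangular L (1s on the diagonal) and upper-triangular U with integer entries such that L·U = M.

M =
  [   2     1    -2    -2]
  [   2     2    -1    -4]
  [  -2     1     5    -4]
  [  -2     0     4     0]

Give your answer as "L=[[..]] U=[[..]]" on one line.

L=[[1,0,0,0],[1,1,0,0],[-1,2,1,0],[-1,1,1,1]] U=[[2,1,-2,-2],[0,1,1,-2],[0,0,1,-2],[0,0,0,2]]

  r1 -= 1·r0 → [0,1,1,-2]
  r2 -= -1·r0 → [0,2,3,-6]
  r3 -= -1·r0 → [0,1,2,-2]
  r2 -= 2·r1 → [0,0,1,-2]
  r3 -= 1·r1 → [0,0,1,0]
  r3 -= 1·r2 → [0,0,0,2]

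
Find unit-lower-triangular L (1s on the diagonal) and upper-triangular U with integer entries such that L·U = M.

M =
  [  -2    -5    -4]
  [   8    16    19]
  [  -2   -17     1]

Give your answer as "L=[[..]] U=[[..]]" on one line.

  r1 -= -4·r0 → [0,-4,3]
  r2 -= 1·r0 → [0,-12,5]
  r2 -= 3·r1 → [0,0,-4]

L=[[1,0,0],[-4,1,0],[1,3,1]] U=[[-2,-5,-4],[0,-4,3],[0,0,-4]]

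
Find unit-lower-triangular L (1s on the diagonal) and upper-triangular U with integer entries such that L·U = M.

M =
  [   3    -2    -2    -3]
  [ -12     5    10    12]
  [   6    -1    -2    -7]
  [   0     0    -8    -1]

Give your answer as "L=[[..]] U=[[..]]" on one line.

L=[[1,0,0,0],[-4,1,0,0],[2,-1,1,0],[0,0,-2,1]] U=[[3,-2,-2,-3],[0,-3,2,0],[0,0,4,-1],[0,0,0,-3]]

  r1 -= -4·r0 → [0,-3,2,0]
  r2 -= 2·r0 → [0,3,2,-1]
  r3 -= 0·r0 → [0,0,-8,-1]
  r2 -= -1·r1 → [0,0,4,-1]
  r3 -= 0·r1 → [0,0,-8,-1]
  r3 -= -2·r2 → [0,0,0,-3]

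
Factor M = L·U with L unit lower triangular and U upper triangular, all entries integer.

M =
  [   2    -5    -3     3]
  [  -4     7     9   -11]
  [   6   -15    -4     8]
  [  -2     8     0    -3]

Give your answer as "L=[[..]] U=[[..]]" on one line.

L=[[1,0,0,0],[-2,1,0,0],[3,0,1,0],[-1,-1,0,1]] U=[[2,-5,-3,3],[0,-3,3,-5],[0,0,5,-1],[0,0,0,-5]]

  R1 -= -2·R0 → [0,-3,3,-5]
  R2 -= 3·R0 → [0,0,5,-1]
  R3 -= -1·R0 → [0,3,-3,0]
  R2 -= 0·R1 → [0,0,5,-1]
  R3 -= -1·R1 → [0,0,0,-5]
  R3 -= 0·R2 → [0,0,0,-5]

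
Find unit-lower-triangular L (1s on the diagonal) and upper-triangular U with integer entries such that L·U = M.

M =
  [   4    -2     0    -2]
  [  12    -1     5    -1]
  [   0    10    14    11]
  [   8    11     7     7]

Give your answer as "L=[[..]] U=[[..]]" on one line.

  row1 -= 3·row0 → [0,5,5,5]
  row2 -= 0·row0 → [0,10,14,11]
  row3 -= 2·row0 → [0,15,7,11]
  row2 -= 2·row1 → [0,0,4,1]
  row3 -= 3·row1 → [0,0,-8,-4]
  row3 -= -2·row2 → [0,0,0,-2]

L=[[1,0,0,0],[3,1,0,0],[0,2,1,0],[2,3,-2,1]] U=[[4,-2,0,-2],[0,5,5,5],[0,0,4,1],[0,0,0,-2]]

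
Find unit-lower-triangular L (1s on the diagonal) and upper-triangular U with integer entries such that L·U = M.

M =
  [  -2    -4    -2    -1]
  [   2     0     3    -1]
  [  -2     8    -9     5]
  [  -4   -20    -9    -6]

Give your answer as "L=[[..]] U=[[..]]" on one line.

  row1 -= -1·row0 → [0,-4,1,-2]
  row2 -= 1·row0 → [0,12,-7,6]
  row3 -= 2·row0 → [0,-12,-5,-4]
  row2 -= -3·row1 → [0,0,-4,0]
  row3 -= 3·row1 → [0,0,-8,2]
  row3 -= 2·row2 → [0,0,0,2]

L=[[1,0,0,0],[-1,1,0,0],[1,-3,1,0],[2,3,2,1]] U=[[-2,-4,-2,-1],[0,-4,1,-2],[0,0,-4,0],[0,0,0,2]]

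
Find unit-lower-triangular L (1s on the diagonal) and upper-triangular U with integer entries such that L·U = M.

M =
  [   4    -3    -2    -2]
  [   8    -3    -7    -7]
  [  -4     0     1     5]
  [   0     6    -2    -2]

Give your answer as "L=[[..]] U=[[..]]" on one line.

L=[[1,0,0,0],[2,1,0,0],[-1,-1,1,0],[0,2,-1,1]] U=[[4,-3,-2,-2],[0,3,-3,-3],[0,0,-4,0],[0,0,0,4]]

  row1 -= 2·row0 → [0,3,-3,-3]
  row2 -= -1·row0 → [0,-3,-1,3]
  row3 -= 0·row0 → [0,6,-2,-2]
  row2 -= -1·row1 → [0,0,-4,0]
  row3 -= 2·row1 → [0,0,4,4]
  row3 -= -1·row2 → [0,0,0,4]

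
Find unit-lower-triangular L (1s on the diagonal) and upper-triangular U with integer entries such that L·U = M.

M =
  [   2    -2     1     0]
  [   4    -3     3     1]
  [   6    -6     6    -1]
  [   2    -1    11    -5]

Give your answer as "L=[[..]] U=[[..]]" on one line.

L=[[1,0,0,0],[2,1,0,0],[3,0,1,0],[1,1,3,1]] U=[[2,-2,1,0],[0,1,1,1],[0,0,3,-1],[0,0,0,-3]]

  R1 -= 2·R0 → [0,1,1,1]
  R2 -= 3·R0 → [0,0,3,-1]
  R3 -= 1·R0 → [0,1,10,-5]
  R2 -= 0·R1 → [0,0,3,-1]
  R3 -= 1·R1 → [0,0,9,-6]
  R3 -= 3·R2 → [0,0,0,-3]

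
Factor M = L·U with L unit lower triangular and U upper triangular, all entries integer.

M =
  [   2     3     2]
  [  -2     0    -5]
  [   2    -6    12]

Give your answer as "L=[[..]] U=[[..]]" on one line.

  r1 -= -1·r0 → [0,3,-3]
  r2 -= 1·r0 → [0,-9,10]
  r2 -= -3·r1 → [0,0,1]

L=[[1,0,0],[-1,1,0],[1,-3,1]] U=[[2,3,2],[0,3,-3],[0,0,1]]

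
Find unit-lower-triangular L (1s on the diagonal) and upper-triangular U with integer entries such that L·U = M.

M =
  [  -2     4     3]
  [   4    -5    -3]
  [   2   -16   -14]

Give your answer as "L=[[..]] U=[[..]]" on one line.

L=[[1,0,0],[-2,1,0],[-1,-4,1]] U=[[-2,4,3],[0,3,3],[0,0,1]]

  r1 -= -2·r0 → [0,3,3]
  r2 -= -1·r0 → [0,-12,-11]
  r2 -= -4·r1 → [0,0,1]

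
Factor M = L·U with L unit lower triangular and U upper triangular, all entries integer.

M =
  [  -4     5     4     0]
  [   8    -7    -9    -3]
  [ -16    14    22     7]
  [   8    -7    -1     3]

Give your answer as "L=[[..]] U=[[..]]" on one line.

  row1 -= -2·row0 → [0,3,-1,-3]
  row2 -= 4·row0 → [0,-6,6,7]
  row3 -= -2·row0 → [0,3,7,3]
  row2 -= -2·row1 → [0,0,4,1]
  row3 -= 1·row1 → [0,0,8,6]
  row3 -= 2·row2 → [0,0,0,4]

L=[[1,0,0,0],[-2,1,0,0],[4,-2,1,0],[-2,1,2,1]] U=[[-4,5,4,0],[0,3,-1,-3],[0,0,4,1],[0,0,0,4]]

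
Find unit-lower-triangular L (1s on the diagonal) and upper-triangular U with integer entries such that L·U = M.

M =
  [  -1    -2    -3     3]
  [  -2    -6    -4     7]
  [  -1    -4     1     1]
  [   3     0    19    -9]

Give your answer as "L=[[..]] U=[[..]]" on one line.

  R1 -= 2·R0 → [0,-2,2,1]
  R2 -= 1·R0 → [0,-2,4,-2]
  R3 -= -3·R0 → [0,-6,10,0]
  R2 -= 1·R1 → [0,0,2,-3]
  R3 -= 3·R1 → [0,0,4,-3]
  R3 -= 2·R2 → [0,0,0,3]

L=[[1,0,0,0],[2,1,0,0],[1,1,1,0],[-3,3,2,1]] U=[[-1,-2,-3,3],[0,-2,2,1],[0,0,2,-3],[0,0,0,3]]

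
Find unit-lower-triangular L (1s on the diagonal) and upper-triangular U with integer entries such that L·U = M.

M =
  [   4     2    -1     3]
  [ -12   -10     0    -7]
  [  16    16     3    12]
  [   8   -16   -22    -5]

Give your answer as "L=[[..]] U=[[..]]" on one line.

L=[[1,0,0,0],[-3,1,0,0],[4,-2,1,0],[2,5,-5,1]] U=[[4,2,-1,3],[0,-4,-3,2],[0,0,1,4],[0,0,0,-1]]

  row1 -= -3·row0 → [0,-4,-3,2]
  row2 -= 4·row0 → [0,8,7,0]
  row3 -= 2·row0 → [0,-20,-20,-11]
  row2 -= -2·row1 → [0,0,1,4]
  row3 -= 5·row1 → [0,0,-5,-21]
  row3 -= -5·row2 → [0,0,0,-1]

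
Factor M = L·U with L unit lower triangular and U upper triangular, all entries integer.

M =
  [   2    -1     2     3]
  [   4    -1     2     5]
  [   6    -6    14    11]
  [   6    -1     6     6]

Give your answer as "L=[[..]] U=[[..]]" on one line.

L=[[1,0,0,0],[2,1,0,0],[3,-3,1,0],[3,2,2,1]] U=[[2,-1,2,3],[0,1,-2,-1],[0,0,2,-1],[0,0,0,1]]

  R1 -= 2·R0 → [0,1,-2,-1]
  R2 -= 3·R0 → [0,-3,8,2]
  R3 -= 3·R0 → [0,2,0,-3]
  R2 -= -3·R1 → [0,0,2,-1]
  R3 -= 2·R1 → [0,0,4,-1]
  R3 -= 2·R2 → [0,0,0,1]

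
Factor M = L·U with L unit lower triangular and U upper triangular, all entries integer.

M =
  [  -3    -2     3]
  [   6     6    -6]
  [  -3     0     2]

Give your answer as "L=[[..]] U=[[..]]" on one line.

L=[[1,0,0],[-2,1,0],[1,1,1]] U=[[-3,-2,3],[0,2,0],[0,0,-1]]

  R1 -= -2·R0 → [0,2,0]
  R2 -= 1·R0 → [0,2,-1]
  R2 -= 1·R1 → [0,0,-1]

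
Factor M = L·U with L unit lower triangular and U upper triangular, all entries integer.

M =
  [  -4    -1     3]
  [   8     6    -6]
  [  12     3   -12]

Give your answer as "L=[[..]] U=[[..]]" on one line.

L=[[1,0,0],[-2,1,0],[-3,0,1]] U=[[-4,-1,3],[0,4,0],[0,0,-3]]

  R1 -= -2·R0 → [0,4,0]
  R2 -= -3·R0 → [0,0,-3]
  R2 -= 0·R1 → [0,0,-3]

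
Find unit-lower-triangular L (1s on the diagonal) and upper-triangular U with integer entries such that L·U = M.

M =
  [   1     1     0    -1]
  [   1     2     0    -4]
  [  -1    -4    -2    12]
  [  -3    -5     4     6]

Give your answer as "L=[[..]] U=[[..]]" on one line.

  r1 -= 1·r0 → [0,1,0,-3]
  r2 -= -1·r0 → [0,-3,-2,11]
  r3 -= -3·r0 → [0,-2,4,3]
  r2 -= -3·r1 → [0,0,-2,2]
  r3 -= -2·r1 → [0,0,4,-3]
  r3 -= -2·r2 → [0,0,0,1]

L=[[1,0,0,0],[1,1,0,0],[-1,-3,1,0],[-3,-2,-2,1]] U=[[1,1,0,-1],[0,1,0,-3],[0,0,-2,2],[0,0,0,1]]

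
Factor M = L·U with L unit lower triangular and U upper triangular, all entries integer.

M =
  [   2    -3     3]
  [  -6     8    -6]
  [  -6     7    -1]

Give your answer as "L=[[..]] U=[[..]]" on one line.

  r1 -= -3·r0 → [0,-1,3]
  r2 -= -3·r0 → [0,-2,8]
  r2 -= 2·r1 → [0,0,2]

L=[[1,0,0],[-3,1,0],[-3,2,1]] U=[[2,-3,3],[0,-1,3],[0,0,2]]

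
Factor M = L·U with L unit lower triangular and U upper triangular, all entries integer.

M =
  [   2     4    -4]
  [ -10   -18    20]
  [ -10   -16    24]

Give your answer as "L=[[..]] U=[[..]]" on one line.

  row1 -= -5·row0 → [0,2,0]
  row2 -= -5·row0 → [0,4,4]
  row2 -= 2·row1 → [0,0,4]

L=[[1,0,0],[-5,1,0],[-5,2,1]] U=[[2,4,-4],[0,2,0],[0,0,4]]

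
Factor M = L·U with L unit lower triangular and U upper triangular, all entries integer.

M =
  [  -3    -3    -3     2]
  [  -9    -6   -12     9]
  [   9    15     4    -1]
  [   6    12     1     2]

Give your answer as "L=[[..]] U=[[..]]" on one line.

L=[[1,0,0,0],[3,1,0,0],[-3,2,1,0],[-2,2,1,1]] U=[[-3,-3,-3,2],[0,3,-3,3],[0,0,1,-1],[0,0,0,1]]

  r1 -= 3·r0 → [0,3,-3,3]
  r2 -= -3·r0 → [0,6,-5,5]
  r3 -= -2·r0 → [0,6,-5,6]
  r2 -= 2·r1 → [0,0,1,-1]
  r3 -= 2·r1 → [0,0,1,0]
  r3 -= 1·r2 → [0,0,0,1]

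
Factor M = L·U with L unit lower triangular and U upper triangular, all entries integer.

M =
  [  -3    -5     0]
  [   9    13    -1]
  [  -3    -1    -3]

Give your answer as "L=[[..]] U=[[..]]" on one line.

  R1 -= -3·R0 → [0,-2,-1]
  R2 -= 1·R0 → [0,4,-3]
  R2 -= -2·R1 → [0,0,-5]

L=[[1,0,0],[-3,1,0],[1,-2,1]] U=[[-3,-5,0],[0,-2,-1],[0,0,-5]]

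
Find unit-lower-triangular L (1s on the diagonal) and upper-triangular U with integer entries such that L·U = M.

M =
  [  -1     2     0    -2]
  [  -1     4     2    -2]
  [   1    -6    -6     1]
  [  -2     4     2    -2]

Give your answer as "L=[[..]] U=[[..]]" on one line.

L=[[1,0,0,0],[1,1,0,0],[-1,-2,1,0],[2,0,-1,1]] U=[[-1,2,0,-2],[0,2,2,0],[0,0,-2,-1],[0,0,0,1]]

  r1 -= 1·r0 → [0,2,2,0]
  r2 -= -1·r0 → [0,-4,-6,-1]
  r3 -= 2·r0 → [0,0,2,2]
  r2 -= -2·r1 → [0,0,-2,-1]
  r3 -= 0·r1 → [0,0,2,2]
  r3 -= -1·r2 → [0,0,0,1]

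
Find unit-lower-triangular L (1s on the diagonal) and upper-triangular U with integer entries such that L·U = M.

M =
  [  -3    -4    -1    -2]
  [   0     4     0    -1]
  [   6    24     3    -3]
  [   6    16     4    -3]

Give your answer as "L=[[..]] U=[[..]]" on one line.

  row1 -= 0·row0 → [0,4,0,-1]
  row2 -= -2·row0 → [0,16,1,-7]
  row3 -= -2·row0 → [0,8,2,-7]
  row2 -= 4·row1 → [0,0,1,-3]
  row3 -= 2·row1 → [0,0,2,-5]
  row3 -= 2·row2 → [0,0,0,1]

L=[[1,0,0,0],[0,1,0,0],[-2,4,1,0],[-2,2,2,1]] U=[[-3,-4,-1,-2],[0,4,0,-1],[0,0,1,-3],[0,0,0,1]]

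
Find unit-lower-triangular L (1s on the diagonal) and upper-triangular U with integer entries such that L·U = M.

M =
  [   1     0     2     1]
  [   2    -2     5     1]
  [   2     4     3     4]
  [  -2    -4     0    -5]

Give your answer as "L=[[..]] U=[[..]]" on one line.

  row1 -= 2·row0 → [0,-2,1,-1]
  row2 -= 2·row0 → [0,4,-1,2]
  row3 -= -2·row0 → [0,-4,4,-3]
  row2 -= -2·row1 → [0,0,1,0]
  row3 -= 2·row1 → [0,0,2,-1]
  row3 -= 2·row2 → [0,0,0,-1]

L=[[1,0,0,0],[2,1,0,0],[2,-2,1,0],[-2,2,2,1]] U=[[1,0,2,1],[0,-2,1,-1],[0,0,1,0],[0,0,0,-1]]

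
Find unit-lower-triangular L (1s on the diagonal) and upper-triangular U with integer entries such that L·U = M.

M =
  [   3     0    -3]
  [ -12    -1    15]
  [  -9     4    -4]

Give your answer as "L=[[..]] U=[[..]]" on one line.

L=[[1,0,0],[-4,1,0],[-3,-4,1]] U=[[3,0,-3],[0,-1,3],[0,0,-1]]

  row1 -= -4·row0 → [0,-1,3]
  row2 -= -3·row0 → [0,4,-13]
  row2 -= -4·row1 → [0,0,-1]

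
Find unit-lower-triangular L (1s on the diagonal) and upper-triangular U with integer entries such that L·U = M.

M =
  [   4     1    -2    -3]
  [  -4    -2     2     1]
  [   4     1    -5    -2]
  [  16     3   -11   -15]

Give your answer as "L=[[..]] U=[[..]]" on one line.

  r1 -= -1·r0 → [0,-1,0,-2]
  r2 -= 1·r0 → [0,0,-3,1]
  r3 -= 4·r0 → [0,-1,-3,-3]
  r2 -= 0·r1 → [0,0,-3,1]
  r3 -= 1·r1 → [0,0,-3,-1]
  r3 -= 1·r2 → [0,0,0,-2]

L=[[1,0,0,0],[-1,1,0,0],[1,0,1,0],[4,1,1,1]] U=[[4,1,-2,-3],[0,-1,0,-2],[0,0,-3,1],[0,0,0,-2]]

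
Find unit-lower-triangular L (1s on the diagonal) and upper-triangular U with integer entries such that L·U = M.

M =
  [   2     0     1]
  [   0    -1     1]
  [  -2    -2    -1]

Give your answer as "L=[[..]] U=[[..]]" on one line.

  r1 -= 0·r0 → [0,-1,1]
  r2 -= -1·r0 → [0,-2,0]
  r2 -= 2·r1 → [0,0,-2]

L=[[1,0,0],[0,1,0],[-1,2,1]] U=[[2,0,1],[0,-1,1],[0,0,-2]]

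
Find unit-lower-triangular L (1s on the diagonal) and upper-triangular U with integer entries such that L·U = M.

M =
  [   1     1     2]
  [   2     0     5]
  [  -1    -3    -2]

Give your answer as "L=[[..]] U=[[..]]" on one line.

  r1 -= 2·r0 → [0,-2,1]
  r2 -= -1·r0 → [0,-2,0]
  r2 -= 1·r1 → [0,0,-1]

L=[[1,0,0],[2,1,0],[-1,1,1]] U=[[1,1,2],[0,-2,1],[0,0,-1]]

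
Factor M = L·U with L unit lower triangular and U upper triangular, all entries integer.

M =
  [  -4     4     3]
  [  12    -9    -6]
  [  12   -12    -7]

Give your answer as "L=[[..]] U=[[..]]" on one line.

  row1 -= -3·row0 → [0,3,3]
  row2 -= -3·row0 → [0,0,2]
  row2 -= 0·row1 → [0,0,2]

L=[[1,0,0],[-3,1,0],[-3,0,1]] U=[[-4,4,3],[0,3,3],[0,0,2]]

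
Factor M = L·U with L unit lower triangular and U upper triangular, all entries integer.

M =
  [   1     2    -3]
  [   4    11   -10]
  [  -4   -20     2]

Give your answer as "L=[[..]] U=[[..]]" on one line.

  r1 -= 4·r0 → [0,3,2]
  r2 -= -4·r0 → [0,-12,-10]
  r2 -= -4·r1 → [0,0,-2]

L=[[1,0,0],[4,1,0],[-4,-4,1]] U=[[1,2,-3],[0,3,2],[0,0,-2]]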